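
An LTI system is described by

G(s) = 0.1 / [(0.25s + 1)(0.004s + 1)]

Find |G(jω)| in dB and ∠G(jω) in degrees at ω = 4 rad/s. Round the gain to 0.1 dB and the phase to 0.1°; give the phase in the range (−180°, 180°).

-23.0 dB, -45.9°

At ω = 4 rad/s:
pole (1 + j4·0.25) = 1 + j1 → |·| ≈ 1.4142, ∠ ≈ 45.00°
pole (1 + j4·0.004) = 1 + j0.016 → |·| ≈ 1.0001, ∠ ≈ 0.92°
|G| = 0.1 · 1 / (1.4142 · 1.0001) ≈ 0.070704
Gain = 20 log₁₀(0.070704) ≈ -23.01 dB
∠G = (0°) − (45.00° + 0.92°) = -45.92°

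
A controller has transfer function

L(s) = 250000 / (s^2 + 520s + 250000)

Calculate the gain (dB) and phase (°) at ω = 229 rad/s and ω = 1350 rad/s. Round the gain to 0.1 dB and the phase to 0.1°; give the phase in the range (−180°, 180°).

At s = jω = j229:
quadratic: (j229)² + 520·j229 + 250000 = 197559 + j119080 → |·| ≈ 2.3067e+05, ∠ ≈ 31.08°
|L| = 250000 / 2.3067e+05 ≈ 1.0838
Gain = 20 log₁₀(1.0838) ≈ 0.70 dB
∠L = 0.00° − 31.08° = -31.08°

At s = jω = j1350:
quadratic: (j1350)² + 520·j1350 + 250000 = -1572500 + j702000 → |·| ≈ 1.7221e+06, ∠ ≈ 155.94°
|L| = 250000 / 1.7221e+06 ≈ 0.14517
Gain = 20 log₁₀(0.14517) ≈ -16.76 dB
∠L = 0.00° − 155.94° = -155.94°

ω = 229: 0.7 dB, -31.1°; ω = 1350: -16.8 dB, -155.9°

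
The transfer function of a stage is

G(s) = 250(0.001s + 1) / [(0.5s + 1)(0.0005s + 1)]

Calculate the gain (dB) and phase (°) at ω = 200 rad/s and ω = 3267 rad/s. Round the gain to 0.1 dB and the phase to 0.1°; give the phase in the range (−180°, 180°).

ω = 200: 8.1 dB, -83.8°; ω = 3267: -11.3 dB, -75.5°

At ω = 200 rad/s:
zero (1 + j200·0.001) = 1 + j0.2 → |·| ≈ 1.0198, ∠ ≈ 11.31°
pole (1 + j200·0.5) = 1 + j100 → |·| ≈ 100, ∠ ≈ 89.43°
pole (1 + j200·0.0005) = 1 + j0.1 → |·| ≈ 1.005, ∠ ≈ 5.71°
|G| = 250 · 1.0198 / (100 · 1.005) ≈ 2.5368
Gain = 20 log₁₀(2.5368) ≈ 8.09 dB
∠G = (11.31°) − (89.43° + 5.71°) = -83.83°

At ω = 3267 rad/s:
zero (1 + j3267·0.001) = 1 + j3.267 → |·| ≈ 3.4166, ∠ ≈ 72.98°
pole (1 + j3267·0.5) = 1 + j1633.5 → |·| ≈ 1633.5, ∠ ≈ 89.96°
pole (1 + j3267·0.0005) = 1 + j1.6335 → |·| ≈ 1.9153, ∠ ≈ 58.53°
|G| = 250 · 3.4166 / (1633.5 · 1.9153) ≈ 0.27301
Gain = 20 log₁₀(0.27301) ≈ -11.28 dB
∠G = (72.98°) − (89.96° + 58.53°) = -75.51°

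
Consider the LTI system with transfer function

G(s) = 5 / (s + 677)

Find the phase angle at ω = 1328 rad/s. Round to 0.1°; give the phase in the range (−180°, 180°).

-63.0°

At s = jω = j1328:
pole (s+677): 677 + j1328 → |·| = √(677²+1328²) = √2221913 ≈ 1490.6, ∠ = arctan(1328/677) ≈ 62.99°
∠G = 0.00° − 62.99° = -62.99°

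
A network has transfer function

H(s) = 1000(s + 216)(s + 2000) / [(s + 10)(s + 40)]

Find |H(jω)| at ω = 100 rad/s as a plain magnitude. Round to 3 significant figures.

4.40e+04

At s = jω = j100:
zero (s+216): 216 + j100 → |·| = √(216²+100²) = √56656 ≈ 238.03, ∠ = arctan(100/216) ≈ 24.84°
zero (s+2000): 2000 + j100 → |·| = √(2000²+100²) = √4010000 ≈ 2002.5, ∠ = arctan(100/2000) ≈ 2.86°
pole (s+10): 10 + j100 → |·| = √(10²+100²) = √10100 ≈ 100.5, ∠ = arctan(100/10) ≈ 84.29°
pole (s+40): 40 + j100 → |·| = √(40²+100²) = √11600 ≈ 107.7, ∠ = arctan(100/40) ≈ 68.20°
|H| = 1000 · 4.7666e+05 / 10824 ≈ 44037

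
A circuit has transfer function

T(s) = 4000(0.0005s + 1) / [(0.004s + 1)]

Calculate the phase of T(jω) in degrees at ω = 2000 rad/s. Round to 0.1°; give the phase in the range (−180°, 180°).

At ω = 2000 rad/s:
zero (1 + j2000·0.0005) = 1 + j1 → |·| ≈ 1.4142, ∠ ≈ 45.00°
pole (1 + j2000·0.004) = 1 + j8 → |·| ≈ 8.0623, ∠ ≈ 82.87°
∠T = (45.00°) − (82.87°) = -37.87°

-37.9°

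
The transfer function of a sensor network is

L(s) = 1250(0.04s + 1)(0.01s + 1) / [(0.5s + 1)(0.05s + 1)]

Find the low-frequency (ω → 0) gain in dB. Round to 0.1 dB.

61.9 dB

L(0) = 1250 · 1 / 1 = 1250
20 log₁₀(1250) ≈ 61.94 dB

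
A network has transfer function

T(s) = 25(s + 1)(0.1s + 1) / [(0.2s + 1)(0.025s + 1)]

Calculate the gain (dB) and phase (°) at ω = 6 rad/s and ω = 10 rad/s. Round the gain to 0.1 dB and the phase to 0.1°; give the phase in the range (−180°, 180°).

ω = 6: 41.0 dB, 52.8°; ω = 10: 43.8 dB, 51.8°

At ω = 6 rad/s:
zero (1 + j6·1) = 1 + j6 → |·| ≈ 6.0828, ∠ ≈ 80.54°
zero (1 + j6·0.1) = 1 + j0.6 → |·| ≈ 1.1662, ∠ ≈ 30.96°
pole (1 + j6·0.2) = 1 + j1.2 → |·| ≈ 1.562, ∠ ≈ 50.19°
pole (1 + j6·0.025) = 1 + j0.15 → |·| ≈ 1.0112, ∠ ≈ 8.53°
|T| = 25 · 6.0828 · 1.1662 / (1.562 · 1.0112) ≈ 112.28
Gain = 20 log₁₀(112.28) ≈ 41.01 dB
∠T = (80.54° + 30.96°) − (50.19° + 8.53°) = 52.78°

At ω = 10 rad/s:
zero (1 + j10·1) = 1 + j10 → |·| ≈ 10.05, ∠ ≈ 84.29°
zero (1 + j10·0.1) = 1 + j1 → |·| ≈ 1.4142, ∠ ≈ 45.00°
pole (1 + j10·0.2) = 1 + j2 → |·| ≈ 2.2361, ∠ ≈ 63.43°
pole (1 + j10·0.025) = 1 + j0.25 → |·| ≈ 1.0308, ∠ ≈ 14.04°
|T| = 25 · 10.05 · 1.4142 / (2.2361 · 1.0308) ≈ 154.15
Gain = 20 log₁₀(154.15) ≈ 43.76 dB
∠T = (84.29° + 45.00°) − (63.43° + 14.04°) = 51.82°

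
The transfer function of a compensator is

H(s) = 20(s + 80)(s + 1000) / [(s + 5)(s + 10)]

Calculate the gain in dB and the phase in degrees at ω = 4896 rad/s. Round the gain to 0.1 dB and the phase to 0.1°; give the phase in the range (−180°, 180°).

At s = jω = j4896:
zero (s+80): 80 + j4896 → |·| = √(80²+4896²) = √23977216 ≈ 4896.7, ∠ = arctan(4896/80) ≈ 89.06°
zero (s+1000): 1000 + j4896 → |·| = √(1000²+4896²) = √24970816 ≈ 4997.1, ∠ = arctan(4896/1000) ≈ 78.46°
pole (s+5): 5 + j4896 → |·| = √(5²+4896²) = √23970841 ≈ 4896, ∠ = arctan(4896/5) ≈ 89.94°
pole (s+10): 10 + j4896 → |·| = √(10²+4896²) = √23970916 ≈ 4896, ∠ = arctan(4896/10) ≈ 89.88°
|H| = 20 · 2.4469e+07 / 2.3971e+07 ≈ 20.416
Gain = 20 log₁₀(20.416) ≈ 26.20 dB
∠H = 167.52° − 179.82° = -12.30°

26.2 dB, -12.3°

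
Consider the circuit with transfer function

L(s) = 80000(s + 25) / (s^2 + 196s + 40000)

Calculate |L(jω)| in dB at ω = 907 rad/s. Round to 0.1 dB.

39.1 dB

At s = jω = j907:
zero (s+25): 25 + j907 → |·| = √(25²+907²) = √823274 ≈ 907.34, ∠ = arctan(907/25) ≈ 88.42°
quadratic: (j907)² + 196·j907 + 40000 = -782649 + j177772 → |·| ≈ 8.0258e+05, ∠ ≈ 167.20°
|L| = 80000 · 907.34 / 8.0258e+05 ≈ 90.442
Gain = 20 log₁₀(90.442) ≈ 39.13 dB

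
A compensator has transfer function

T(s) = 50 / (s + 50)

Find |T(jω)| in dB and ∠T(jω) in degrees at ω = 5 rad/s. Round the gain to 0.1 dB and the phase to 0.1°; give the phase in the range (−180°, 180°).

At s = jω = j5:
pole (s+50): 50 + j5 → |·| = √(50²+5²) = √2525 ≈ 50.249, ∠ = arctan(5/50) ≈ 5.71°
|T| = 50 / 50.249 ≈ 0.99504
Gain = 20 log₁₀(0.99504) ≈ -0.04 dB
∠T = 0.00° − 5.71° = -5.71°

-0.0 dB, -5.7°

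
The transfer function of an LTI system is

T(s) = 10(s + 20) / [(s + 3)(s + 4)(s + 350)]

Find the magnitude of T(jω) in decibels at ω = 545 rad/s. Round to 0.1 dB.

-91.0 dB

At s = jω = j545:
zero (s+20): 20 + j545 → |·| = √(20²+545²) = √297425 ≈ 545.37, ∠ = arctan(545/20) ≈ 87.90°
pole (s+3): 3 + j545 → |·| = √(3²+545²) = √297034 ≈ 545.01, ∠ = arctan(545/3) ≈ 89.68°
pole (s+4): 4 + j545 → |·| = √(4²+545²) = √297041 ≈ 545.01, ∠ = arctan(545/4) ≈ 89.58°
pole (s+350): 350 + j545 → |·| = √(350²+545²) = √419525 ≈ 647.71, ∠ = arctan(545/350) ≈ 57.29°
|T| = 10 · 545.37 / 1.9239e+08 ≈ 2.8347e-05
Gain = 20 log₁₀(2.8347e-05) ≈ -90.95 dB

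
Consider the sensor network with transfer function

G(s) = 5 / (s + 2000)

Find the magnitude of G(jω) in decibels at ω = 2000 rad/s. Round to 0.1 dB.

At s = jω = j2000:
pole (s+2000): 2000 + j2000 → |·| = √(2000²+2000²) = √8000000 ≈ 2828.4, ∠ = arctan(2000/2000) ≈ 45.00°
|G| = 5 / 2828.4 ≈ 0.0017678
Gain = 20 log₁₀(0.0017678) ≈ -55.05 dB

-55.1 dB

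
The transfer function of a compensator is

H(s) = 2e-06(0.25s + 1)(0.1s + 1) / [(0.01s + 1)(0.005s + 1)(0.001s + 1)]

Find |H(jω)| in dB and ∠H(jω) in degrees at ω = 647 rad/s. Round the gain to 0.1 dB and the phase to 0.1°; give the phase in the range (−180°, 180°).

-62.0 dB, -8.2°

At ω = 647 rad/s:
zero (1 + j647·0.25) = 1 + j161.75 → |·| ≈ 161.75, ∠ ≈ 89.65°
zero (1 + j647·0.1) = 1 + j64.7 → |·| ≈ 64.708, ∠ ≈ 89.11°
pole (1 + j647·0.01) = 1 + j6.47 → |·| ≈ 6.5468, ∠ ≈ 81.21°
pole (1 + j647·0.005) = 1 + j3.235 → |·| ≈ 3.386, ∠ ≈ 72.82°
pole (1 + j647·0.001) = 1 + j0.647 → |·| ≈ 1.1911, ∠ ≈ 32.90°
|H| = 2e-06 · 161.75 · 64.708 / (6.5468 · 3.386 · 1.1911) ≈ 0.00079281
Gain = 20 log₁₀(0.00079281) ≈ -62.02 dB
∠H = (89.65° + 89.11°) − (81.21° + 72.82° + 32.90°) = -8.17°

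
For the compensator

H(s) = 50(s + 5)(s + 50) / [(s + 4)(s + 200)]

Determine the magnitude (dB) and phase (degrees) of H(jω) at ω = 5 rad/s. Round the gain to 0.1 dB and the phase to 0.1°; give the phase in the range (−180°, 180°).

22.8 dB, -2.1°

At s = jω = j5:
zero (s+5): 5 + j5 → |·| = √(5²+5²) = √50 ≈ 7.0711, ∠ = arctan(5/5) ≈ 45.00°
zero (s+50): 50 + j5 → |·| = √(50²+5²) = √2525 ≈ 50.249, ∠ = arctan(5/50) ≈ 5.71°
pole (s+4): 4 + j5 → |·| = √(4²+5²) = √41 ≈ 6.4031, ∠ = arctan(5/4) ≈ 51.34°
pole (s+200): 200 + j5 → |·| = √(200²+5²) = √40025 ≈ 200.06, ∠ = arctan(5/200) ≈ 1.43°
|H| = 50 · 355.32 / 1281 ≈ 13.869
Gain = 20 log₁₀(13.869) ≈ 22.84 dB
∠H = 50.71° − 52.77° = -2.06°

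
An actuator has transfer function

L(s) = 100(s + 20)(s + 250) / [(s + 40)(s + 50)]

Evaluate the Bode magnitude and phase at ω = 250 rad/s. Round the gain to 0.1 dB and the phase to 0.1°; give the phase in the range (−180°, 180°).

At s = jω = j250:
zero (s+20): 20 + j250 → |·| = √(20²+250²) = √62900 ≈ 250.8, ∠ = arctan(250/20) ≈ 85.43°
zero (s+250): 250 + j250 → |·| = √(250²+250²) = √125000 ≈ 353.55, ∠ = arctan(250/250) ≈ 45.00°
pole (s+40): 40 + j250 → |·| = √(40²+250²) = √64100 ≈ 253.18, ∠ = arctan(250/40) ≈ 80.91°
pole (s+50): 50 + j250 → |·| = √(50²+250²) = √65000 ≈ 254.95, ∠ = arctan(250/50) ≈ 78.69°
|L| = 100 · 88670 / 64548 ≈ 137.37
Gain = 20 log₁₀(137.37) ≈ 42.76 dB
∠L = 130.43° − 159.60° = -29.17°

42.8 dB, -29.2°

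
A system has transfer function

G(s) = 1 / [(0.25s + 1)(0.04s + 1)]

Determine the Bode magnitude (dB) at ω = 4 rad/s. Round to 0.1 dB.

At ω = 4 rad/s:
pole (1 + j4·0.25) = 1 + j1 → |·| ≈ 1.4142, ∠ ≈ 45.00°
pole (1 + j4·0.04) = 1 + j0.16 → |·| ≈ 1.0127, ∠ ≈ 9.09°
|G| = 1 · 1 / (1.4142 · 1.0127) ≈ 0.69825
Gain = 20 log₁₀(0.69825) ≈ -3.12 dB

-3.1 dB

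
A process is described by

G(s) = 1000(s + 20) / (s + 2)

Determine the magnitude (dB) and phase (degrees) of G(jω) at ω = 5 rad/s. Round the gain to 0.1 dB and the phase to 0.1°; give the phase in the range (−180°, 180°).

71.7 dB, -54.2°

At s = jω = j5:
zero (s+20): 20 + j5 → |·| = √(20²+5²) = √425 ≈ 20.616, ∠ = arctan(5/20) ≈ 14.04°
pole (s+2): 2 + j5 → |·| = √(2²+5²) = √29 ≈ 5.3852, ∠ = arctan(5/2) ≈ 68.20°
|G| = 1000 · 20.616 / 5.3852 ≈ 3828.3
Gain = 20 log₁₀(3828.3) ≈ 71.66 dB
∠G = 14.04° − 68.20° = -54.16°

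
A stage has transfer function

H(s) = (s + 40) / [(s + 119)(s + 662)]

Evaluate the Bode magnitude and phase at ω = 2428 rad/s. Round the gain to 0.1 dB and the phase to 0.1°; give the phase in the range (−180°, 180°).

At s = jω = j2428:
zero (s+40): 40 + j2428 → |·| = √(40²+2428²) = √5896784 ≈ 2428.3, ∠ = arctan(2428/40) ≈ 89.06°
pole (s+119): 119 + j2428 → |·| = √(119²+2428²) = √5909345 ≈ 2430.9, ∠ = arctan(2428/119) ≈ 87.19°
pole (s+662): 662 + j2428 → |·| = √(662²+2428²) = √6333428 ≈ 2516.6, ∠ = arctan(2428/662) ≈ 74.75°
|H| = 1 · 2428.3 / 6.1176e+06 ≈ 0.00039694
Gain = 20 log₁₀(0.00039694) ≈ -68.03 dB
∠H = 89.06° − 161.94° = -72.88°

-68.0 dB, -72.9°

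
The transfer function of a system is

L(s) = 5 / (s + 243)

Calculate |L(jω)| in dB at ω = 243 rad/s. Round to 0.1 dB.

Substitute s = j243:
Numerator: 5 = 5 + j0
Denominator: (j243) + 243 = 243 + j243
|N| = √(5² + 0²) ≈ 5, ∠N ≈ 0.00°
|D| = √(243² + 243²) ≈ 343.65, ∠D ≈ 45.00°
|L| = 5 / 343.65 ≈ 0.01455
Gain = 20 log₁₀(0.01455) ≈ -36.74 dB

-36.7 dB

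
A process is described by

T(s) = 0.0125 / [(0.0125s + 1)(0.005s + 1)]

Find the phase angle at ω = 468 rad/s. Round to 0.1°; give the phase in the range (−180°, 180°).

-147.2°

At ω = 468 rad/s:
pole (1 + j468·0.0125) = 1 + j5.85 → |·| ≈ 5.9349, ∠ ≈ 80.30°
pole (1 + j468·0.005) = 1 + j2.34 → |·| ≈ 2.5447, ∠ ≈ 66.86°
∠T = (0°) − (80.30° + 66.86°) = -147.16°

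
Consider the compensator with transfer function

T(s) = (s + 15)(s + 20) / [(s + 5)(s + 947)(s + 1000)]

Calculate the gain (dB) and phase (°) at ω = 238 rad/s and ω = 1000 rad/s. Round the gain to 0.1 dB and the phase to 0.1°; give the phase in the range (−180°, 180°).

ω = 238: -72.5 dB, 55.3°; ω = 1000: -65.8 dB, -3.3°

At s = jω = j238:
zero (s+15): 15 + j238 → |·| = √(15²+238²) = √56869 ≈ 238.47, ∠ = arctan(238/15) ≈ 86.39°
zero (s+20): 20 + j238 → |·| = √(20²+238²) = √57044 ≈ 238.84, ∠ = arctan(238/20) ≈ 85.20°
pole (s+5): 5 + j238 → |·| = √(5²+238²) = √56669 ≈ 238.05, ∠ = arctan(238/5) ≈ 88.80°
pole (s+947): 947 + j238 → |·| = √(947²+238²) = √953453 ≈ 976.45, ∠ = arctan(238/947) ≈ 14.11°
pole (s+1000): 1000 + j238 → |·| = √(1000²+238²) = √1056644 ≈ 1027.9, ∠ = arctan(238/1000) ≈ 13.39°
|T| = 1 · 56956 / 2.3893e+08 ≈ 0.00023838
Gain = 20 log₁₀(0.00023838) ≈ -72.45 dB
∠T = 171.59° − 116.30° = 55.29°

At s = jω = j1000:
zero (s+15): 15 + j1000 → |·| = √(15²+1000²) = √1000225 ≈ 1000.1, ∠ = arctan(1000/15) ≈ 89.14°
zero (s+20): 20 + j1000 → |·| = √(20²+1000²) = √1000400 ≈ 1000.2, ∠ = arctan(1000/20) ≈ 88.85°
pole (s+5): 5 + j1000 → |·| = √(5²+1000²) = √1000025 ≈ 1000, ∠ = arctan(1000/5) ≈ 89.71°
pole (s+947): 947 + j1000 → |·| = √(947²+1000²) = √1896809 ≈ 1377.2, ∠ = arctan(1000/947) ≈ 46.56°
pole (s+1000): 1000 + j1000 → |·| = √(1000²+1000²) = √2000000 ≈ 1414.2, ∠ = arctan(1000/1000) ≈ 45.00°
|T| = 1 · 1.0003e+06 / 1.9476e+09 ≈ 0.00051361
Gain = 20 log₁₀(0.00051361) ≈ -65.79 dB
∠T = 177.99° − 181.27° = -3.28°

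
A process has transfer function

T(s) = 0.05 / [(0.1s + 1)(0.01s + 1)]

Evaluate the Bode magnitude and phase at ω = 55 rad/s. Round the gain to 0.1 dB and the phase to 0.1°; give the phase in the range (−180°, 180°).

At ω = 55 rad/s:
pole (1 + j55·0.1) = 1 + j5.5 → |·| ≈ 5.5902, ∠ ≈ 79.70°
pole (1 + j55·0.01) = 1 + j0.55 → |·| ≈ 1.1413, ∠ ≈ 28.81°
|T| = 0.05 · 1 / (5.5902 · 1.1413) ≈ 0.0078369
Gain = 20 log₁₀(0.0078369) ≈ -42.12 dB
∠T = (0°) − (79.70° + 28.81°) = -108.51°

-42.1 dB, -108.5°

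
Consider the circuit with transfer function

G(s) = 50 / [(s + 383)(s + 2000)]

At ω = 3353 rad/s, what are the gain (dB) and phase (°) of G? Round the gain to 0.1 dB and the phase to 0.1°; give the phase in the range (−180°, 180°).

At s = jω = j3353:
pole (s+383): 383 + j3353 → |·| = √(383²+3353²) = √11389298 ≈ 3374.8, ∠ = arctan(3353/383) ≈ 83.48°
pole (s+2000): 2000 + j3353 → |·| = √(2000²+3353²) = √15242609 ≈ 3904.2, ∠ = arctan(3353/2000) ≈ 59.18°
|G| = 50 / 1.3176e+07 ≈ 3.7948e-06
Gain = 20 log₁₀(3.7948e-06) ≈ -108.42 dB
∠G = 0.00° − 142.66° = -142.66°

-108.4 dB, -142.7°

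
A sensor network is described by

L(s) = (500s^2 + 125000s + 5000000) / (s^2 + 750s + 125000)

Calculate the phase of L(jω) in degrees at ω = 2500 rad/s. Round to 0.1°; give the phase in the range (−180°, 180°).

Substitute s = j2500:
Numerator: 500(j2500)^2 + 125000(j2500) + 5000000 = -3120000000 + j312500000
Denominator: (j2500)^2 + 750(j2500) + 125000 = -6125000 + j1875000
|N| = √(3120000000² + 312500000²) ≈ 3.1356e+09, ∠N ≈ 174.28°
|D| = √(6125000² + 1875000²) ≈ 6.4056e+06, ∠D ≈ 162.98°
∠L = 174.28° − 162.98° = 11.30°

11.3°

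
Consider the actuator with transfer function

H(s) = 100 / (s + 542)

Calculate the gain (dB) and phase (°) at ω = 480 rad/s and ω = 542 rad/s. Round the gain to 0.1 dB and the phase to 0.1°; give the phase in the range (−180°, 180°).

ω = 480: -17.2 dB, -41.5°; ω = 542: -17.7 dB, -45.0°

Substitute s = j480:
Numerator: 100 = 100 + j0
Denominator: (j480) + 542 = 542 + j480
|N| = √(100² + 0²) ≈ 100, ∠N ≈ 0.00°
|D| = √(542² + 480²) ≈ 723.99, ∠D ≈ 41.53°
|H| = 100 / 723.99 ≈ 0.13812
Gain = 20 log₁₀(0.13812) ≈ -17.19 dB
∠H = 0.00° − 41.53° = -41.53°

Substitute s = j542:
Numerator: 100 = 100 + j0
Denominator: (j542) + 542 = 542 + j542
|N| = √(100² + 0²) ≈ 100, ∠N ≈ 0.00°
|D| = √(542² + 542²) ≈ 766.5, ∠D ≈ 45.00°
|H| = 100 / 766.5 ≈ 0.13046
Gain = 20 log₁₀(0.13046) ≈ -17.69 dB
∠H = 0.00° − 45.00° = -45.00°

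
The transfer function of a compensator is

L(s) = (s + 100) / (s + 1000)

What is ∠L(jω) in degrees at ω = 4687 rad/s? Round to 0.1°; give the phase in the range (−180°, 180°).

At s = jω = j4687:
zero (s+100): 100 + j4687 → |·| = √(100²+4687²) = √21977969 ≈ 4688.1, ∠ = arctan(4687/100) ≈ 88.78°
pole (s+1000): 1000 + j4687 → |·| = √(1000²+4687²) = √22967969 ≈ 4792.5, ∠ = arctan(4687/1000) ≈ 77.96°
∠L = 88.78° − 77.96° = 10.82°

10.8°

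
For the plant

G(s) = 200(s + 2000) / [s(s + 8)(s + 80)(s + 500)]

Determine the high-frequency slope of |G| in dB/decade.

Each pole contributes −20 dB/decade at high frequency; each zero contributes +20 dB/decade.
Net: 1 zero(s) − 4 pole(s) → -60 dB/decade.

-60 dB/decade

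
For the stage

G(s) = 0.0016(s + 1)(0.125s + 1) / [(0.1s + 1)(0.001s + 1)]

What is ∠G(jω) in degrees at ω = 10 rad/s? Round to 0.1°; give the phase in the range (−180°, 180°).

90.1°

At ω = 10 rad/s:
zero (1 + j10·1) = 1 + j10 → |·| ≈ 10.05, ∠ ≈ 84.29°
zero (1 + j10·0.125) = 1 + j1.25 → |·| ≈ 1.6008, ∠ ≈ 51.34°
pole (1 + j10·0.1) = 1 + j1 → |·| ≈ 1.4142, ∠ ≈ 45.00°
pole (1 + j10·0.001) = 1 + j0.01 → |·| ≈ 1, ∠ ≈ 0.57°
∠G = (84.29° + 51.34°) − (45.00° + 0.57°) = 90.06°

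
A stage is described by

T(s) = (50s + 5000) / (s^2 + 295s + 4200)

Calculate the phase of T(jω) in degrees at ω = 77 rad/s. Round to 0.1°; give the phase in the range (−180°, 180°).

-56.8°

Substitute s = j77:
Numerator: 50(j77) + 5000 = 5000 + j3850
Denominator: (j77)^2 + 295(j77) + 4200 = -1729 + j22715
|N| = √(5000² + 3850²) ≈ 6310.5, ∠N ≈ 37.60°
|D| = √(1729² + 22715²) ≈ 22781, ∠D ≈ 94.35°
∠T = 37.60° − 94.35° = -56.75°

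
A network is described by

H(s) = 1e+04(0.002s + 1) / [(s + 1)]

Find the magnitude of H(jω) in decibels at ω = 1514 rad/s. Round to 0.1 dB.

At ω = 1514 rad/s:
zero (1 + j1514·0.002) = 1 + j3.028 → |·| ≈ 3.1889, ∠ ≈ 71.72°
pole (1 + j1514·1) = 1 + j1514 → |·| ≈ 1514, ∠ ≈ 89.96°
|H| = 1e+04 · 3.1889 / (1514) ≈ 21.063
Gain = 20 log₁₀(21.063) ≈ 26.47 dB

26.5 dB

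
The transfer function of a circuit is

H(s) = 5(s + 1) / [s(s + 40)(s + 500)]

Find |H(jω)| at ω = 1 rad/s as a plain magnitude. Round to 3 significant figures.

At s = jω = j1:
zero (s+1): 1 + j1 → |·| = √(1²+1²) = √2 ≈ 1.4142, ∠ = arctan(1/1) ≈ 45.00°
pole (s+40): 40 + j1 → |·| = √(40²+1²) = √1601 ≈ 40.012, ∠ = arctan(1/40) ≈ 1.43°
pole (s+500): 500 + j1 → |·| = √(500²+1²) = √250001 ≈ 500, ∠ = arctan(1/500) ≈ 0.11°
pole at origin: |s| = 1, ∠ = 90.00° (in denominator)
|H| = 5 · 1.4142 / 20006 ≈ 0.00035344

0.000353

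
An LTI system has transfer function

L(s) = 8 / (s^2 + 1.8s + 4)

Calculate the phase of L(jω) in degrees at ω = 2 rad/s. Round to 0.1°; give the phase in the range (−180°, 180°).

At s = jω = j2:
quadratic: (j2)² + 1.8·j2 + 4 = 0 + j3.6 → |·| ≈ 3.6, ∠ ≈ 90.00°
∠L = 0.00° − 90.00° = -90.00°

-90.0°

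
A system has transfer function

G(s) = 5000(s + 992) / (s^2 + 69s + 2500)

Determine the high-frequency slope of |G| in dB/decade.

-20 dB/decade

Each pole contributes −20 dB/decade at high frequency; each zero contributes +20 dB/decade.
Net: 1 zero(s) − 2 pole(s) → -20 dB/decade.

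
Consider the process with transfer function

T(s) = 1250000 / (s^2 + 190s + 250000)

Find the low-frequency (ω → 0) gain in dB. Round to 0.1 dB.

14.0 dB

T(0) = 1250000 / 250000 = 5
20 log₁₀(5) ≈ 13.98 dB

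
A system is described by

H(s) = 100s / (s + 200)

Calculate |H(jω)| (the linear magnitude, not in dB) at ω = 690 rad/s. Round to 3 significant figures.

At s = jω = j690:
zero at origin: s = j690 → |·| = 690, ∠ = 90.00°
pole (s+200): 200 + j690 → |·| = √(200²+690²) = √516100 ≈ 718.4, ∠ = arctan(690/200) ≈ 73.84°
|H| = 100 · 690 / 718.4 ≈ 96.047

96.0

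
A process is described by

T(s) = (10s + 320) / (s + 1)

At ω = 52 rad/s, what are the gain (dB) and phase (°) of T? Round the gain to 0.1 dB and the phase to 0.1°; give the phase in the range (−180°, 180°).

21.4 dB, -30.5°

Substitute s = j52:
Numerator: 10(j52) + 320 = 320 + j520
Denominator: (j52) + 1 = 1 + j52
|N| = √(320² + 520²) ≈ 610.57, ∠N ≈ 58.39°
|D| = √(1² + 52²) ≈ 52.01, ∠D ≈ 88.90°
|T| = 610.57 / 52.01 ≈ 11.739
Gain = 20 log₁₀(11.739) ≈ 21.39 dB
∠T = 58.39° − 88.90° = -30.51°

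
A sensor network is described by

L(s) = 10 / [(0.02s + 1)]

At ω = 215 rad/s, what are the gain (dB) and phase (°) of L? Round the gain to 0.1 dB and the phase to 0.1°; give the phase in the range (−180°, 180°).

At ω = 215 rad/s:
pole (1 + j215·0.02) = 1 + j4.3 → |·| ≈ 4.4147, ∠ ≈ 76.91°
|L| = 10 · 1 / (4.4147) ≈ 2.2652
Gain = 20 log₁₀(2.2652) ≈ 7.10 dB
∠L = (0°) − (76.91°) = -76.91°

7.1 dB, -76.9°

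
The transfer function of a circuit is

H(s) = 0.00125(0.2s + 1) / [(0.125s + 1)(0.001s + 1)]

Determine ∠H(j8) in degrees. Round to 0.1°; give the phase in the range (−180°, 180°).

12.5°

At ω = 8 rad/s:
zero (1 + j8·0.2) = 1 + j1.6 → |·| ≈ 1.8868, ∠ ≈ 57.99°
pole (1 + j8·0.125) = 1 + j1 → |·| ≈ 1.4142, ∠ ≈ 45.00°
pole (1 + j8·0.001) = 1 + j0.008 → |·| ≈ 1, ∠ ≈ 0.46°
∠H = (57.99°) − (45.00° + 0.46°) = 12.53°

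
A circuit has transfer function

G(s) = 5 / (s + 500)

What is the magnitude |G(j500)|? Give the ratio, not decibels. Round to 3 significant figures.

At s = jω = j500:
pole (s+500): 500 + j500 → |·| = √(500²+500²) = √500000 ≈ 707.11, ∠ = arctan(500/500) ≈ 45.00°
|G| = 5 / 707.11 ≈ 0.007071

0.00707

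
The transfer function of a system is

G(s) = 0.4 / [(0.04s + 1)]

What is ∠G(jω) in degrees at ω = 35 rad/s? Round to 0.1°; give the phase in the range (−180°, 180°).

At ω = 35 rad/s:
pole (1 + j35·0.04) = 1 + j1.4 → |·| ≈ 1.7205, ∠ ≈ 54.46°
∠G = (0°) − (54.46°) = -54.46°

-54.5°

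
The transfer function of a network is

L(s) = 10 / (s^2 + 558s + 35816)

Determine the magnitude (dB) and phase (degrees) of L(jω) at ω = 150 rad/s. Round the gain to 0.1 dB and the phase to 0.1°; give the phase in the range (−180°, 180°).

Substitute s = j150:
Numerator: 10 = 10 + j0
Denominator: (j150)^2 + 558(j150) + 35816 = 13316 + j83700
|N| = √(10² + 0²) ≈ 10, ∠N ≈ 0.00°
|D| = √(13316² + 83700²) ≈ 84753, ∠D ≈ 80.96°
|L| = 10 / 84753 ≈ 0.00011799
Gain = 20 log₁₀(0.00011799) ≈ -78.56 dB
∠L = 0.00° − 80.96° = -80.96°

-78.6 dB, -81.0°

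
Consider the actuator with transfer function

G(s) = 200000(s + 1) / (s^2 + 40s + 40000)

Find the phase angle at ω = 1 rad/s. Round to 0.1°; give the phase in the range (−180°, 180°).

44.9°

At s = jω = j1:
zero (s+1): 1 + j1 → |·| = √(1²+1²) = √2 ≈ 1.4142, ∠ = arctan(1/1) ≈ 45.00°
quadratic: (j1)² + 40·j1 + 40000 = 39999 + j40 → |·| ≈ 39999, ∠ ≈ 0.06°
∠G = 45.00° − 0.06° = 44.94°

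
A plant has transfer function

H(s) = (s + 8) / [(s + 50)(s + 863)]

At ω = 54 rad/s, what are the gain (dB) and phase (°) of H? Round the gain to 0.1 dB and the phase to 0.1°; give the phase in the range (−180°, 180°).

At s = jω = j54:
zero (s+8): 8 + j54 → |·| = √(8²+54²) = √2980 ≈ 54.589, ∠ = arctan(54/8) ≈ 81.57°
pole (s+50): 50 + j54 → |·| = √(50²+54²) = √5416 ≈ 73.593, ∠ = arctan(54/50) ≈ 47.20°
pole (s+863): 863 + j54 → |·| = √(863²+54²) = √747685 ≈ 864.69, ∠ = arctan(54/863) ≈ 3.58°
|H| = 1 · 54.589 / 63635 ≈ 0.00085785
Gain = 20 log₁₀(0.00085785) ≈ -61.33 dB
∠H = 81.57° − 50.78° = 30.79°

-61.3 dB, 30.8°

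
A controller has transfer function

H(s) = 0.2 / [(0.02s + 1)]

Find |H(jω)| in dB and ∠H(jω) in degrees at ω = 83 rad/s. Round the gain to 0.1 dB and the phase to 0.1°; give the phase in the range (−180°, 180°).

At ω = 83 rad/s:
pole (1 + j83·0.02) = 1 + j1.66 → |·| ≈ 1.9379, ∠ ≈ 58.93°
|H| = 0.2 · 1 / (1.9379) ≈ 0.1032
Gain = 20 log₁₀(0.1032) ≈ -19.73 dB
∠H = (0°) − (58.93°) = -58.93°

-19.7 dB, -58.9°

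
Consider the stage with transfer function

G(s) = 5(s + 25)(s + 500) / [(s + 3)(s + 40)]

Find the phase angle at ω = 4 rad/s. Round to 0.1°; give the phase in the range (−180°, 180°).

At s = jω = j4:
zero (s+25): 25 + j4 → |·| = √(25²+4²) = √641 ≈ 25.318, ∠ = arctan(4/25) ≈ 9.09°
zero (s+500): 500 + j4 → |·| = √(500²+4²) = √250016 ≈ 500.02, ∠ = arctan(4/500) ≈ 0.46°
pole (s+3): 3 + j4 → |·| = √(3²+4²) = √25 ≈ 5, ∠ = arctan(4/3) ≈ 53.13°
pole (s+40): 40 + j4 → |·| = √(40²+4²) = √1616 ≈ 40.2, ∠ = arctan(4/40) ≈ 5.71°
∠G = 9.55° − 58.84° = -49.29°

-49.3°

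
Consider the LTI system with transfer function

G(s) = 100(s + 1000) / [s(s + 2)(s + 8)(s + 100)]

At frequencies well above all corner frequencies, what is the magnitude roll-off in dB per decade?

-60 dB/decade

Each pole contributes −20 dB/decade at high frequency; each zero contributes +20 dB/decade.
Net: 1 zero(s) − 4 pole(s) → -60 dB/decade.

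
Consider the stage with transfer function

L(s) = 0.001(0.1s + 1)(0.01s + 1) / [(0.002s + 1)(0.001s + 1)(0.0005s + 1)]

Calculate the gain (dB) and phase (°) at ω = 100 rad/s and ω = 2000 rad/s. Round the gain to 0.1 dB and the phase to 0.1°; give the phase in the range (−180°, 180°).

ω = 100: -37.2 dB, 109.4°; ω = 2000: -10.3 dB, -7.5°

At ω = 100 rad/s:
zero (1 + j100·0.1) = 1 + j10 → |·| ≈ 10.05, ∠ ≈ 84.29°
zero (1 + j100·0.01) = 1 + j1 → |·| ≈ 1.4142, ∠ ≈ 45.00°
pole (1 + j100·0.002) = 1 + j0.2 → |·| ≈ 1.0198, ∠ ≈ 11.31°
pole (1 + j100·0.001) = 1 + j0.1 → |·| ≈ 1.005, ∠ ≈ 5.71°
pole (1 + j100·0.0005) = 1 + j0.05 → |·| ≈ 1.0012, ∠ ≈ 2.86°
|L| = 0.001 · 10.05 · 1.4142 / (1.0198 · 1.005 · 1.0012) ≈ 0.013851
Gain = 20 log₁₀(0.013851) ≈ -37.17 dB
∠L = (84.29° + 45.00°) − (11.31° + 5.71° + 2.86°) = 109.41°

At ω = 2000 rad/s:
zero (1 + j2000·0.1) = 1 + j200 → |·| ≈ 200, ∠ ≈ 89.71°
zero (1 + j2000·0.01) = 1 + j20 → |·| ≈ 20.025, ∠ ≈ 87.14°
pole (1 + j2000·0.002) = 1 + j4 → |·| ≈ 4.1231, ∠ ≈ 75.96°
pole (1 + j2000·0.001) = 1 + j2 → |·| ≈ 2.2361, ∠ ≈ 63.43°
pole (1 + j2000·0.0005) = 1 + j1 → |·| ≈ 1.4142, ∠ ≈ 45.00°
|L| = 0.001 · 200 · 20.025 / (4.1231 · 2.2361 · 1.4142) ≈ 0.30717
Gain = 20 log₁₀(0.30717) ≈ -10.25 dB
∠L = (89.71° + 87.14°) − (75.96° + 63.43° + 45.00°) = -7.54°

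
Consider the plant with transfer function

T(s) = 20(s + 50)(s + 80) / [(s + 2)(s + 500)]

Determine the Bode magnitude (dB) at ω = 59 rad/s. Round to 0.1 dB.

14.3 dB

At s = jω = j59:
zero (s+50): 50 + j59 → |·| = √(50²+59²) = √5981 ≈ 77.337, ∠ = arctan(59/50) ≈ 49.72°
zero (s+80): 80 + j59 → |·| = √(80²+59²) = √9881 ≈ 99.403, ∠ = arctan(59/80) ≈ 36.41°
pole (s+2): 2 + j59 → |·| = √(2²+59²) = √3485 ≈ 59.034, ∠ = arctan(59/2) ≈ 88.06°
pole (s+500): 500 + j59 → |·| = √(500²+59²) = √253481 ≈ 503.47, ∠ = arctan(59/500) ≈ 6.73°
|T| = 20 · 7687.5 / 29722 ≈ 5.1729
Gain = 20 log₁₀(5.1729) ≈ 14.27 dB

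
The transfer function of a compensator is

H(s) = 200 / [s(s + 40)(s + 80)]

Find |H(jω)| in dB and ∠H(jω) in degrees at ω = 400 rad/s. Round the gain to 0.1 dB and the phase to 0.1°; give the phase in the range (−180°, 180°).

At s = jω = j400:
pole (s+40): 40 + j400 → |·| = √(40²+400²) = √161600 ≈ 402, ∠ = arctan(400/40) ≈ 84.29°
pole (s+80): 80 + j400 → |·| = √(80²+400²) = √166400 ≈ 407.92, ∠ = arctan(400/80) ≈ 78.69°
pole at origin: |s| = 400, ∠ = 90.00° (in denominator)
|H| = 200 / 6.5594e+07 ≈ 3.0491e-06
Gain = 20 log₁₀(3.0491e-06) ≈ -110.32 dB
∠H = 0.00° − 252.98° = -252.98° ≡ 107.02° (principal value)

-110.3 dB, 107.0°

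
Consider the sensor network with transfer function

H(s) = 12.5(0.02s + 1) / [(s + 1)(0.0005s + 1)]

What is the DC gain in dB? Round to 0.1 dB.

H(0) = 12.5 · 1 / 1 = 12.5
20 log₁₀(12.5) ≈ 21.94 dB

21.9 dB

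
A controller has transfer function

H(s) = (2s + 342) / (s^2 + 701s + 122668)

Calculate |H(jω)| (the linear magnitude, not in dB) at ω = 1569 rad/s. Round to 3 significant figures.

0.00122

Substitute s = j1569:
Numerator: 2(j1569) + 342 = 342 + j3138
Denominator: (j1569)^2 + 701(j1569) + 122668 = -2339093 + j1099869
|N| = √(342² + 3138²) ≈ 3156.6, ∠N ≈ 83.78°
|D| = √(2339093² + 1099869²) ≈ 2.5848e+06, ∠D ≈ 154.82°
|H| = 3156.6 / 2.5848e+06 ≈ 0.0012212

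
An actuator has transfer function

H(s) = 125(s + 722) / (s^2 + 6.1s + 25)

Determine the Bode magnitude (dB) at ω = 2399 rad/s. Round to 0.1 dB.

-25.3 dB

At s = jω = j2399:
zero (s+722): 722 + j2399 → |·| = √(722²+2399²) = √6276485 ≈ 2505.3, ∠ = arctan(2399/722) ≈ 73.25°
quadratic: (j2399)² + 6.1·j2399 + 25 = -5755176 + j14633.9 → |·| ≈ 5.7552e+06, ∠ ≈ 179.85°
|H| = 125 · 2505.3 / 5.7552e+06 ≈ 0.054414
Gain = 20 log₁₀(0.054414) ≈ -25.29 dB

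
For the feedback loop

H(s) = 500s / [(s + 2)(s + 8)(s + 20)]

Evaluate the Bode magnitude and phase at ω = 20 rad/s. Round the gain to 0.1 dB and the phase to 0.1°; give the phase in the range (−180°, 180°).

-1.8 dB, -107.5°

At s = jω = j20:
zero at origin: s = j20 → |·| = 20, ∠ = 90.00°
pole (s+2): 2 + j20 → |·| = √(2²+20²) = √404 ≈ 20.1, ∠ = arctan(20/2) ≈ 84.29°
pole (s+8): 8 + j20 → |·| = √(8²+20²) = √464 ≈ 21.541, ∠ = arctan(20/8) ≈ 68.20°
pole (s+20): 20 + j20 → |·| = √(20²+20²) = √800 ≈ 28.284, ∠ = arctan(20/20) ≈ 45.00°
|H| = 500 · 20 / 12246 ≈ 0.81659
Gain = 20 log₁₀(0.81659) ≈ -1.76 dB
∠H = 90.00° − 197.49° = -107.49°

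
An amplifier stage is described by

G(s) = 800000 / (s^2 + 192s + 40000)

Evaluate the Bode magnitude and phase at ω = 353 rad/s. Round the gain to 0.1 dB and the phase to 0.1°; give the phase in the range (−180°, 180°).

At s = jω = j353:
quadratic: (j353)² + 192·j353 + 40000 = -84609 + j67776 → |·| ≈ 1.0841e+05, ∠ ≈ 141.30°
|G| = 800000 / 1.0841e+05 ≈ 7.3794
Gain = 20 log₁₀(7.3794) ≈ 17.36 dB
∠G = 0.00° − 141.30° = -141.30°

17.4 dB, -141.3°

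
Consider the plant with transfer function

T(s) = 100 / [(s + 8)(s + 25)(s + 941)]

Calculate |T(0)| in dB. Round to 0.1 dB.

T(0) = 100 / (8·25·941) ≈ 0.00053135
20 log₁₀(0.00053135) ≈ -65.49 dB

-65.5 dB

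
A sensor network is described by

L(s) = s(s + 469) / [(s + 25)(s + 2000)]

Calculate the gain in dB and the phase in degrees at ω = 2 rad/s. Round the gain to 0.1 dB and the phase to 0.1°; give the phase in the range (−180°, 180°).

At s = jω = j2:
zero (s+469): 469 + j2 → |·| = √(469²+2²) = √219965 ≈ 469, ∠ = arctan(2/469) ≈ 0.24°
zero at origin: s = j2 → |·| = 2, ∠ = 90.00°
pole (s+25): 25 + j2 → |·| = √(25²+2²) = √629 ≈ 25.08, ∠ = arctan(2/25) ≈ 4.57°
pole (s+2000): 2000 + j2 → |·| = √(2000²+2²) = √4000004 ≈ 2000, ∠ = arctan(2/2000) ≈ 0.06°
|L| = 1 · 938 / 50160 ≈ 0.0187
Gain = 20 log₁₀(0.0187) ≈ -34.56 dB
∠L = 90.24° − 4.63° = 85.61°

-34.6 dB, 85.6°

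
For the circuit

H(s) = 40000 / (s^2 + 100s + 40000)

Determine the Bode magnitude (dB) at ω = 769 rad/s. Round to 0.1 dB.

At s = jω = j769:
quadratic: (j769)² + 100·j769 + 40000 = -551361 + j76900 → |·| ≈ 5.567e+05, ∠ ≈ 172.06°
|H| = 40000 / 5.567e+05 ≈ 0.071852
Gain = 20 log₁₀(0.071852) ≈ -22.87 dB

-22.9 dB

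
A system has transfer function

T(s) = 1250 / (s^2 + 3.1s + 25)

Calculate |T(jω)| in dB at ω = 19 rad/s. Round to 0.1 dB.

At s = jω = j19:
quadratic: (j19)² + 3.1·j19 + 25 = -336 + j58.9 → |·| ≈ 341.12, ∠ ≈ 170.06°
|T| = 1250 / 341.12 ≈ 3.6644
Gain = 20 log₁₀(3.6644) ≈ 11.28 dB

11.3 dB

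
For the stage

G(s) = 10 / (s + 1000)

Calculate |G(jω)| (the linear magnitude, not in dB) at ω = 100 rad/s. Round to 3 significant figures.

Substitute s = j100:
Numerator: 10 = 10 + j0
Denominator: (j100) + 1000 = 1000 + j100
|N| = √(10² + 0²) ≈ 10, ∠N ≈ 0.00°
|D| = √(1000² + 100²) ≈ 1005, ∠D ≈ 5.71°
|G| = 10 / 1005 ≈ 0.0099502

0.00995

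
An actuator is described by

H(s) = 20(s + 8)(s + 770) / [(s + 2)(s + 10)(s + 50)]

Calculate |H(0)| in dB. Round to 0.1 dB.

41.8 dB

H(0) = 20·8·770 / (2·10·50) = 123.2
20 log₁₀(123.2) ≈ 41.81 dB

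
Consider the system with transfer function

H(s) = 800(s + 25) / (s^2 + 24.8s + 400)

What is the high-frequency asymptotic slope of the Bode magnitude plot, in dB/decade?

Each pole contributes −20 dB/decade at high frequency; each zero contributes +20 dB/decade.
Net: 1 zero(s) − 2 pole(s) → -20 dB/decade.

-20 dB/decade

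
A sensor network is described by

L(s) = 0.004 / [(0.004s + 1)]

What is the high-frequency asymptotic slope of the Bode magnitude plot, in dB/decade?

Each pole contributes −20 dB/decade at high frequency; each zero contributes +20 dB/decade.
Net: 0 zero(s) − 1 pole(s) → -20 dB/decade.

-20 dB/decade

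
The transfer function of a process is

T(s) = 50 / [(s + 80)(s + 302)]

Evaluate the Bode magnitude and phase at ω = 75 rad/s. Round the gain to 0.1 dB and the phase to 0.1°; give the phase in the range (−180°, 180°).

-56.7 dB, -57.1°

At s = jω = j75:
pole (s+80): 80 + j75 → |·| = √(80²+75²) = √12025 ≈ 109.66, ∠ = arctan(75/80) ≈ 43.15°
pole (s+302): 302 + j75 → |·| = √(302²+75²) = √96829 ≈ 311.17, ∠ = arctan(75/302) ≈ 13.95°
|T| = 50 / 34123 ≈ 0.0014653
Gain = 20 log₁₀(0.0014653) ≈ -56.68 dB
∠T = 0.00° − 57.10° = -57.10°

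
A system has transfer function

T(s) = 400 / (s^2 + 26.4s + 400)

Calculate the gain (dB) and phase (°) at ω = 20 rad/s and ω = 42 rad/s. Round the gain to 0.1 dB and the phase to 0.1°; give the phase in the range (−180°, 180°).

ω = 20: -2.4 dB, -90.0°; ω = 42: -12.9 dB, -140.9°

At s = jω = j20:
quadratic: (j20)² + 26.4·j20 + 400 = 0 + j528 → |·| ≈ 528, ∠ ≈ 90.00°
|T| = 400 / 528 ≈ 0.75758
Gain = 20 log₁₀(0.75758) ≈ -2.41 dB
∠T = 0.00° − 90.00° = -90.00°

At s = jω = j42:
quadratic: (j42)² + 26.4·j42 + 400 = -1364 + j1108.8 → |·| ≈ 1757.8, ∠ ≈ 140.89°
|T| = 400 / 1757.8 ≈ 0.22756
Gain = 20 log₁₀(0.22756) ≈ -12.86 dB
∠T = 0.00° − 140.89° = -140.89°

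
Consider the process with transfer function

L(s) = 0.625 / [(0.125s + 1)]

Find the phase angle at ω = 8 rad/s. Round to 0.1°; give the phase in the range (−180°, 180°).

-45.0°

At ω = 8 rad/s:
pole (1 + j8·0.125) = 1 + j1 → |·| ≈ 1.4142, ∠ ≈ 45.00°
∠L = (0°) − (45.00°) = -45.00°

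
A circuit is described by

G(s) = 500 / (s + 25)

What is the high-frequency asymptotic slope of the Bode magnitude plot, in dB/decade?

-20 dB/decade

Each pole contributes −20 dB/decade at high frequency; each zero contributes +20 dB/decade.
Net: 0 zero(s) − 1 pole(s) → -20 dB/decade.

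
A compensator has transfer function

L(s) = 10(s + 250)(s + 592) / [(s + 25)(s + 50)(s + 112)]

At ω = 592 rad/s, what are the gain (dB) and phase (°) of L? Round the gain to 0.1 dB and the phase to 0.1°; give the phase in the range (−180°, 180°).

At s = jω = j592:
zero (s+250): 250 + j592 → |·| = √(250²+592²) = √412964 ≈ 642.62, ∠ = arctan(592/250) ≈ 67.11°
zero (s+592): 592 + j592 → |·| = √(592²+592²) = √700928 ≈ 837.21, ∠ = arctan(592/592) ≈ 45.00°
pole (s+25): 25 + j592 → |·| = √(25²+592²) = √351089 ≈ 592.53, ∠ = arctan(592/25) ≈ 87.58°
pole (s+50): 50 + j592 → |·| = √(50²+592²) = √352964 ≈ 594.11, ∠ = arctan(592/50) ≈ 85.17°
pole (s+112): 112 + j592 → |·| = √(112²+592²) = √363008 ≈ 602.5, ∠ = arctan(592/112) ≈ 79.29°
|L| = 10 · 5.3801e+05 / 2.121e+08 ≈ 0.025366
Gain = 20 log₁₀(0.025366) ≈ -31.91 dB
∠L = 112.11° − 252.04° = -139.93°

-31.9 dB, -139.9°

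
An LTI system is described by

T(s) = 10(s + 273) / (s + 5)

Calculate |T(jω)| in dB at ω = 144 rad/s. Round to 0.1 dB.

At s = jω = j144:
zero (s+273): 273 + j144 → |·| = √(273²+144²) = √95265 ≈ 308.65, ∠ = arctan(144/273) ≈ 27.81°
pole (s+5): 5 + j144 → |·| = √(5²+144²) = √20761 ≈ 144.09, ∠ = arctan(144/5) ≈ 88.01°
|T| = 10 · 308.65 / 144.09 ≈ 21.421
Gain = 20 log₁₀(21.421) ≈ 26.62 dB

26.6 dB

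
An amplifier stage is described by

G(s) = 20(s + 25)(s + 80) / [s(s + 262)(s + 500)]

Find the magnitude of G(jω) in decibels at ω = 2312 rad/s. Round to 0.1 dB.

-41.5 dB

At s = jω = j2312:
zero (s+25): 25 + j2312 → |·| = √(25²+2312²) = √5345969 ≈ 2312.1, ∠ = arctan(2312/25) ≈ 89.38°
zero (s+80): 80 + j2312 → |·| = √(80²+2312²) = √5351744 ≈ 2313.4, ∠ = arctan(2312/80) ≈ 88.02°
pole (s+262): 262 + j2312 → |·| = √(262²+2312²) = √5413988 ≈ 2326.8, ∠ = arctan(2312/262) ≈ 83.53°
pole (s+500): 500 + j2312 → |·| = √(500²+2312²) = √5595344 ≈ 2365.4, ∠ = arctan(2312/500) ≈ 77.80°
pole at origin: |s| = 2312, ∠ = 90.00° (in denominator)
|G| = 20 · 5.3488e+06 / 1.2725e+10 ≈ 0.0084068
Gain = 20 log₁₀(0.0084068) ≈ -41.51 dB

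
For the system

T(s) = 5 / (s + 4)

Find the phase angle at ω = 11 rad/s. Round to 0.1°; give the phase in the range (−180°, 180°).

-70.0°

At s = jω = j11:
pole (s+4): 4 + j11 → |·| = √(4²+11²) = √137 ≈ 11.705, ∠ = arctan(11/4) ≈ 70.02°
∠T = 0.00° − 70.02° = -70.02°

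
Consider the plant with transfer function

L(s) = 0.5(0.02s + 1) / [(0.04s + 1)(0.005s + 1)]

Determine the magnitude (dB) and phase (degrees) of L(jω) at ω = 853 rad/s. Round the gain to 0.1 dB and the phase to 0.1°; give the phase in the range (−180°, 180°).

At ω = 853 rad/s:
zero (1 + j853·0.02) = 1 + j17.06 → |·| ≈ 17.089, ∠ ≈ 86.65°
pole (1 + j853·0.04) = 1 + j34.12 → |·| ≈ 34.135, ∠ ≈ 88.32°
pole (1 + j853·0.005) = 1 + j4.265 → |·| ≈ 4.3807, ∠ ≈ 76.80°
|L| = 0.5 · 17.089 / (34.135 · 4.3807) ≈ 0.05714
Gain = 20 log₁₀(0.05714) ≈ -24.86 dB
∠L = (86.65°) − (88.32° + 76.80°) = -78.47°

-24.9 dB, -78.5°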